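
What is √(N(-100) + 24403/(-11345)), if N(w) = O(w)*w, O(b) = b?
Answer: √1286813397965/11345 ≈ 99.989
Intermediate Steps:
N(w) = w² (N(w) = w*w = w²)
√(N(-100) + 24403/(-11345)) = √((-100)² + 24403/(-11345)) = √(10000 + 24403*(-1/11345)) = √(10000 - 24403/11345) = √(113425597/11345) = √1286813397965/11345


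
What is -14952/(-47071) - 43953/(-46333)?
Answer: 394526097/311562949 ≈ 1.2663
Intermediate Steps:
-14952/(-47071) - 43953/(-46333) = -14952*(-1/47071) - 43953*(-1/46333) = 14952/47071 + 6279/6619 = 394526097/311562949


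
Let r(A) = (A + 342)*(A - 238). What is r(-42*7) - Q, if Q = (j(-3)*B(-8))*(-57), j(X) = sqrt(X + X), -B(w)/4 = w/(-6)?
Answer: -25536 - 304*I*sqrt(6) ≈ -25536.0 - 744.64*I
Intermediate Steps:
B(w) = 2*w/3 (B(w) = -4*w/(-6) = -4*w*(-1)/6 = -(-2)*w/3 = 2*w/3)
r(A) = (-238 + A)*(342 + A) (r(A) = (342 + A)*(-238 + A) = (-238 + A)*(342 + A))
j(X) = sqrt(2)*sqrt(X) (j(X) = sqrt(2*X) = sqrt(2)*sqrt(X))
Q = 304*I*sqrt(6) (Q = ((sqrt(2)*sqrt(-3))*((2/3)*(-8)))*(-57) = ((sqrt(2)*(I*sqrt(3)))*(-16/3))*(-57) = ((I*sqrt(6))*(-16/3))*(-57) = -16*I*sqrt(6)/3*(-57) = 304*I*sqrt(6) ≈ 744.64*I)
r(-42*7) - Q = (-81396 + (-42*7)**2 + 104*(-42*7)) - 304*I*sqrt(6) = (-81396 + (-294)**2 + 104*(-294)) - 304*I*sqrt(6) = (-81396 + 86436 - 30576) - 304*I*sqrt(6) = -25536 - 304*I*sqrt(6)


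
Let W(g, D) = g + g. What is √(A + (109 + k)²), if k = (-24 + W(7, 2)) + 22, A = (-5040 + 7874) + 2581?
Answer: 2*√5014 ≈ 141.62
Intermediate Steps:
W(g, D) = 2*g
A = 5415 (A = 2834 + 2581 = 5415)
k = 12 (k = (-24 + 2*7) + 22 = (-24 + 14) + 22 = -10 + 22 = 12)
√(A + (109 + k)²) = √(5415 + (109 + 12)²) = √(5415 + 121²) = √(5415 + 14641) = √20056 = 2*√5014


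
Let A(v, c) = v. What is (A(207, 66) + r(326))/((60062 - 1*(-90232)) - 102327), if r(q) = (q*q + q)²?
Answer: 3787995537/15989 ≈ 2.3691e+5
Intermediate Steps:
r(q) = (q + q²)² (r(q) = (q² + q)² = (q + q²)²)
(A(207, 66) + r(326))/((60062 - 1*(-90232)) - 102327) = (207 + 326²*(1 + 326)²)/((60062 - 1*(-90232)) - 102327) = (207 + 106276*327²)/((60062 + 90232) - 102327) = (207 + 106276*106929)/(150294 - 102327) = (207 + 11363986404)/47967 = 11363986611*(1/47967) = 3787995537/15989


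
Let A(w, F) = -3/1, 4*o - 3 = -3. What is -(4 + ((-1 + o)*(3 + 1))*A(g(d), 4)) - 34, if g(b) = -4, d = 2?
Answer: -50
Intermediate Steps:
o = 0 (o = 3/4 + (1/4)*(-3) = 3/4 - 3/4 = 0)
A(w, F) = -3 (A(w, F) = -3*1 = -3)
-(4 + ((-1 + o)*(3 + 1))*A(g(d), 4)) - 34 = -(4 + ((-1 + 0)*(3 + 1))*(-3)) - 34 = -(4 - 1*4*(-3)) - 34 = -(4 - 4*(-3)) - 34 = -(4 + 12) - 34 = -1*16 - 34 = -16 - 34 = -50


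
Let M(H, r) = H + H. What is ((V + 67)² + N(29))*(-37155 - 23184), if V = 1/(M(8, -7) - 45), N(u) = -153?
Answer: -219796332249/841 ≈ -2.6135e+8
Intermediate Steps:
M(H, r) = 2*H
V = -1/29 (V = 1/(2*8 - 45) = 1/(16 - 45) = 1/(-29) = -1/29 ≈ -0.034483)
((V + 67)² + N(29))*(-37155 - 23184) = ((-1/29 + 67)² - 153)*(-37155 - 23184) = ((1942/29)² - 153)*(-60339) = (3771364/841 - 153)*(-60339) = (3642691/841)*(-60339) = -219796332249/841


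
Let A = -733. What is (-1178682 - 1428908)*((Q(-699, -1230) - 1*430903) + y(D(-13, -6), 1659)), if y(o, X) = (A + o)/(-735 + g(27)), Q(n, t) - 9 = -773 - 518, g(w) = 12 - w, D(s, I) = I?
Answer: 84521903610349/75 ≈ 1.1270e+12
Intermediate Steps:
Q(n, t) = -1282 (Q(n, t) = 9 + (-773 - 518) = 9 - 1291 = -1282)
y(o, X) = 733/750 - o/750 (y(o, X) = (-733 + o)/(-735 + (12 - 1*27)) = (-733 + o)/(-735 + (12 - 27)) = (-733 + o)/(-735 - 15) = (-733 + o)/(-750) = (-733 + o)*(-1/750) = 733/750 - o/750)
(-1178682 - 1428908)*((Q(-699, -1230) - 1*430903) + y(D(-13, -6), 1659)) = (-1178682 - 1428908)*((-1282 - 1*430903) + (733/750 - 1/750*(-6))) = -2607590*((-1282 - 430903) + (733/750 + 1/125)) = -2607590*(-432185 + 739/750) = -2607590*(-324138011/750) = 84521903610349/75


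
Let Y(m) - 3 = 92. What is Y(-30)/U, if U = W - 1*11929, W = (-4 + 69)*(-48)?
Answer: -95/15049 ≈ -0.0063127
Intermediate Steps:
Y(m) = 95 (Y(m) = 3 + 92 = 95)
W = -3120 (W = 65*(-48) = -3120)
U = -15049 (U = -3120 - 1*11929 = -3120 - 11929 = -15049)
Y(-30)/U = 95/(-15049) = 95*(-1/15049) = -95/15049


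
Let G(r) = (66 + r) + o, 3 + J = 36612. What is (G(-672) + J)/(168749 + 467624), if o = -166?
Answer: 35837/636373 ≈ 0.056314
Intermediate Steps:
J = 36609 (J = -3 + 36612 = 36609)
G(r) = -100 + r (G(r) = (66 + r) - 166 = -100 + r)
(G(-672) + J)/(168749 + 467624) = ((-100 - 672) + 36609)/(168749 + 467624) = (-772 + 36609)/636373 = 35837*(1/636373) = 35837/636373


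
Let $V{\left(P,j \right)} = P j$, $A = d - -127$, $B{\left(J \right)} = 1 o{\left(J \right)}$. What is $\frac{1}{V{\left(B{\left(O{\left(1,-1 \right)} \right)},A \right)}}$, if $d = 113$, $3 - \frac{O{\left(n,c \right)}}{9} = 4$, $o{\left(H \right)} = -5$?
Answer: $- \frac{1}{1200} \approx -0.00083333$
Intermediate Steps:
$O{\left(n,c \right)} = -9$ ($O{\left(n,c \right)} = 27 - 36 = -9$)
$B{\left(J \right)} = -5$ ($B{\left(J \right)} = 1 \left(-5\right) = -5$)
$A = 240$ ($A = 113 - -127 = 113 + 127 = 240$)
$\frac{1}{V{\left(B{\left(O{\left(1,-1 \right)} \right)},A \right)}} = \frac{1}{\left(-5\right) 240} = \frac{1}{-1200} = - \frac{1}{1200}$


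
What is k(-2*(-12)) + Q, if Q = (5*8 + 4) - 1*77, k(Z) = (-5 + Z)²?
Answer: 328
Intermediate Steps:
Q = -33 (Q = (40 + 4) - 77 = 44 - 77 = -33)
k(-2*(-12)) + Q = (-5 - 2*(-12))² - 33 = (-5 + 24)² - 33 = 19² - 33 = 361 - 33 = 328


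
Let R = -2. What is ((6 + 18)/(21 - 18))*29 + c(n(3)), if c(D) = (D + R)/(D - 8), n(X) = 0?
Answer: 929/4 ≈ 232.25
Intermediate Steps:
c(D) = (-2 + D)/(-8 + D) (c(D) = (D - 2)/(D - 8) = (-2 + D)/(-8 + D))
((6 + 18)/(21 - 18))*29 + c(n(3)) = ((6 + 18)/(21 - 18))*29 + (-2 + 0)/(-8 + 0) = (24/3)*29 - 2/(-8) = (24*(1/3))*29 - 1/8*(-2) = 8*29 + 1/4 = 232 + 1/4 = 929/4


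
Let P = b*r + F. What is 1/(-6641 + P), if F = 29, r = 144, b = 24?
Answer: -1/3156 ≈ -0.00031686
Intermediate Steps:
P = 3485 (P = 24*144 + 29 = 3456 + 29 = 3485)
1/(-6641 + P) = 1/(-6641 + 3485) = 1/(-3156) = -1/3156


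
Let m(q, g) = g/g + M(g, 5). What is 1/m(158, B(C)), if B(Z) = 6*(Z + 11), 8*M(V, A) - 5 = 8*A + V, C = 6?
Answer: 8/155 ≈ 0.051613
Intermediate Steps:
M(V, A) = 5/8 + A + V/8 (M(V, A) = 5/8 + (8*A + V)/8 = 5/8 + (V + 8*A)/8 = 5/8 + (A + V/8) = 5/8 + A + V/8)
B(Z) = 66 + 6*Z (B(Z) = 6*(11 + Z) = 66 + 6*Z)
m(q, g) = 53/8 + g/8 (m(q, g) = g/g + (5/8 + 5 + g/8) = 1 + (45/8 + g/8) = 53/8 + g/8)
1/m(158, B(C)) = 1/(53/8 + (66 + 6*6)/8) = 1/(53/8 + (66 + 36)/8) = 1/(53/8 + (1/8)*102) = 1/(53/8 + 51/4) = 1/(155/8) = 8/155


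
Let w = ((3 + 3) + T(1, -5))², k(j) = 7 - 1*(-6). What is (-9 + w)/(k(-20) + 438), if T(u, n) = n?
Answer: -8/451 ≈ -0.017738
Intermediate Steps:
k(j) = 13 (k(j) = 7 + 6 = 13)
w = 1 (w = ((3 + 3) - 5)² = (6 - 5)² = 1² = 1)
(-9 + w)/(k(-20) + 438) = (-9 + 1)/(13 + 438) = -8/451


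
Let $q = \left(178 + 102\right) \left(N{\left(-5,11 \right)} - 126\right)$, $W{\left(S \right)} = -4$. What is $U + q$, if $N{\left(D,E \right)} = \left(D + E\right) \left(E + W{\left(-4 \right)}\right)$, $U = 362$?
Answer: $-23158$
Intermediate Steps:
$N{\left(D,E \right)} = \left(-4 + E\right) \left(D + E\right)$ ($N{\left(D,E \right)} = \left(D + E\right) \left(E - 4\right) = \left(D + E\right) \left(-4 + E\right) = \left(-4 + E\right) \left(D + E\right)$)
$q = -23520$ ($q = \left(178 + 102\right) \left(\left(11^{2} - -20 - 44 - 55\right) - 126\right) = 280 \left(\left(121 + 20 - 44 - 55\right) - 126\right) = 280 \left(42 - 126\right) = 280 \left(-84\right) = -23520$)
$U + q = 362 - 23520 = -23158$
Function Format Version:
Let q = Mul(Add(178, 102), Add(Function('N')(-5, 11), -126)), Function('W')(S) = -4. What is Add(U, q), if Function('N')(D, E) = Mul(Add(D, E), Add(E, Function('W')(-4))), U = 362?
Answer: -23158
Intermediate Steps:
Function('N')(D, E) = Mul(Add(-4, E), Add(D, E)) (Function('N')(D, E) = Mul(Add(D, E), Add(E, -4)) = Mul(Add(D, E), Add(-4, E)) = Mul(Add(-4, E), Add(D, E)))
q = -23520 (q = Mul(Add(178, 102), Add(Add(Pow(11, 2), Mul(-4, -5), Mul(-4, 11), Mul(-5, 11)), -126)) = Mul(280, Add(Add(121, 20, -44, -55), -126)) = Mul(280, Add(42, -126)) = Mul(280, -84) = -23520)
Add(U, q) = Add(362, -23520) = -23158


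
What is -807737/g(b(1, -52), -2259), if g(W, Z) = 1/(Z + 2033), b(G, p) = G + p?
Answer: 182548562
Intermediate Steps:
g(W, Z) = 1/(2033 + Z)
-807737/g(b(1, -52), -2259) = -807737/(1/(2033 - 2259)) = -807737/(1/(-226)) = -807737/(-1/226) = -807737*(-226) = 182548562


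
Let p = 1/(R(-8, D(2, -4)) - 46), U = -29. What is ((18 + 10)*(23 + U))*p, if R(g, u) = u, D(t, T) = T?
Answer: 84/25 ≈ 3.3600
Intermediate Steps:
p = -1/50 (p = 1/(-4 - 46) = 1/(-50) = -1/50 ≈ -0.020000)
((18 + 10)*(23 + U))*p = ((18 + 10)*(23 - 29))*(-1/50) = (28*(-6))*(-1/50) = -168*(-1/50) = 84/25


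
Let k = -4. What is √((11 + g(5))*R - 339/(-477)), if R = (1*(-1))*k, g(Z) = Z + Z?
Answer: √2141571/159 ≈ 9.2038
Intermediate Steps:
g(Z) = 2*Z
R = 4 (R = (1*(-1))*(-4) = -1*(-4) = 4)
√((11 + g(5))*R - 339/(-477)) = √((11 + 2*5)*4 - 339/(-477)) = √((11 + 10)*4 - 339*(-1/477)) = √(21*4 + 113/159) = √(84 + 113/159) = √(13469/159) = √2141571/159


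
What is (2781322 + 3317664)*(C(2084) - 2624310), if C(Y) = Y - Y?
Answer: -16005629949660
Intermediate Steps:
C(Y) = 0
(2781322 + 3317664)*(C(2084) - 2624310) = (2781322 + 3317664)*(0 - 2624310) = 6098986*(-2624310) = -16005629949660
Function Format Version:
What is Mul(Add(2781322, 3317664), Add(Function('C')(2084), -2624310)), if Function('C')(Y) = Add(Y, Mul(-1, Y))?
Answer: -16005629949660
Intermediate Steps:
Function('C')(Y) = 0
Mul(Add(2781322, 3317664), Add(Function('C')(2084), -2624310)) = Mul(Add(2781322, 3317664), Add(0, -2624310)) = Mul(6098986, -2624310) = -16005629949660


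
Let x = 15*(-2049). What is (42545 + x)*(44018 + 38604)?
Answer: 975765820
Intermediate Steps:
x = -30735
(42545 + x)*(44018 + 38604) = (42545 - 30735)*(44018 + 38604) = 11810*82622 = 975765820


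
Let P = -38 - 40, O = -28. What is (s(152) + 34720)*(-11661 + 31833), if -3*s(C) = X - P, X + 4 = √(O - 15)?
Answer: 699874264 - 6724*I*√43 ≈ 6.9987e+8 - 44092.0*I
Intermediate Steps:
P = -78
X = -4 + I*√43 (X = -4 + √(-28 - 15) = -4 + √(-43) = -4 + I*√43 ≈ -4.0 + 6.5574*I)
s(C) = -74/3 - I*√43/3 (s(C) = -((-4 + I*√43) - 1*(-78))/3 = -((-4 + I*√43) + 78)/3 = -(74 + I*√43)/3 = -74/3 - I*√43/3)
(s(152) + 34720)*(-11661 + 31833) = ((-74/3 - I*√43/3) + 34720)*(-11661 + 31833) = (104086/3 - I*√43/3)*20172 = 699874264 - 6724*I*√43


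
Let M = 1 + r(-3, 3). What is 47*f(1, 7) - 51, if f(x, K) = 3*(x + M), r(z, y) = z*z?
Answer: 1500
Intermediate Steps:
r(z, y) = z²
M = 10 (M = 1 + (-3)² = 1 + 9 = 10)
f(x, K) = 30 + 3*x (f(x, K) = 3*(x + 10) = 3*(10 + x) = 30 + 3*x)
47*f(1, 7) - 51 = 47*(30 + 3*1) - 51 = 47*(30 + 3) - 51 = 47*33 - 51 = 1551 - 51 = 1500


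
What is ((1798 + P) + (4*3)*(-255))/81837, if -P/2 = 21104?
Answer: -230/433 ≈ -0.53118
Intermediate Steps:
P = -42208 (P = -2*21104 = -42208)
((1798 + P) + (4*3)*(-255))/81837 = ((1798 - 42208) + (4*3)*(-255))/81837 = (-40410 + 12*(-255))*(1/81837) = (-40410 - 3060)*(1/81837) = -43470*1/81837 = -230/433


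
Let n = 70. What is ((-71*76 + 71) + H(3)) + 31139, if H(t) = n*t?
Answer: 26024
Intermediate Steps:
H(t) = 70*t
((-71*76 + 71) + H(3)) + 31139 = ((-71*76 + 71) + 70*3) + 31139 = ((-5396 + 71) + 210) + 31139 = (-5325 + 210) + 31139 = -5115 + 31139 = 26024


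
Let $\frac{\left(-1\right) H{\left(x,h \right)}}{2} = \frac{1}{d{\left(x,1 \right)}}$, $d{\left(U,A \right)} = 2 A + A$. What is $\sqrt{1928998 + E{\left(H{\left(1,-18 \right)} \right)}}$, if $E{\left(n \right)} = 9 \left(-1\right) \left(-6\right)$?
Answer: $2 \sqrt{482263} \approx 1388.9$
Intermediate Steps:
$d{\left(U,A \right)} = 3 A$
$H{\left(x,h \right)} = - \frac{2}{3}$ ($H{\left(x,h \right)} = - \frac{2}{3 \cdot 1} = - \frac{2}{3}$)
$E{\left(n \right)} = 54$ ($E{\left(n \right)} = \left(-9\right) \left(-6\right) = 54$)
$\sqrt{1928998 + E{\left(H{\left(1,-18 \right)} \right)}} = \sqrt{1928998 + 54} = \sqrt{1929052} = 2 \sqrt{482263}$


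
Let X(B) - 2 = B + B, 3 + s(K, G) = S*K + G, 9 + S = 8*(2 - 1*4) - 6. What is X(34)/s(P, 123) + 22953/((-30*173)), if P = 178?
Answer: -20710599/4669270 ≈ -4.4355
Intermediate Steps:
S = -31 (S = -9 + (8*(2 - 1*4) - 6) = -9 + (8*(2 - 4) - 6) = -9 + (8*(-2) - 6) = -9 + (-16 - 6) = -9 - 22 = -31)
s(K, G) = -3 + G - 31*K (s(K, G) = -3 + (-31*K + G) = -3 + (G - 31*K) = -3 + G - 31*K)
X(B) = 2 + 2*B (X(B) = 2 + (B + B) = 2 + 2*B)
X(34)/s(P, 123) + 22953/((-30*173)) = (2 + 2*34)/(-3 + 123 - 31*178) + 22953/((-30*173)) = (2 + 68)/(-3 + 123 - 5518) + 22953/(-5190) = 70/(-5398) + 22953*(-1/5190) = 70*(-1/5398) - 7651/1730 = -35/2699 - 7651/1730 = -20710599/4669270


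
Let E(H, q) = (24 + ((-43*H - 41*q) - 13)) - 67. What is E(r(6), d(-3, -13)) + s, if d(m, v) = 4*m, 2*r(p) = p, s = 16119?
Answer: 16426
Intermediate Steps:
r(p) = p/2
E(H, q) = -56 - 43*H - 41*q (E(H, q) = (24 + (-13 - 43*H - 41*q)) - 67 = (11 - 43*H - 41*q) - 67 = -56 - 43*H - 41*q)
E(r(6), d(-3, -13)) + s = (-56 - 43*6/2 - 164*(-3)) + 16119 = (-56 - 43*3 - 41*(-12)) + 16119 = (-56 - 129 + 492) + 16119 = 307 + 16119 = 16426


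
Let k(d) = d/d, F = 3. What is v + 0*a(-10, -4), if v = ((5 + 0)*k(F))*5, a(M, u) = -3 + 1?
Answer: 25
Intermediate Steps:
k(d) = 1
a(M, u) = -2
v = 25 (v = ((5 + 0)*1)*5 = (5*1)*5 = 5*5 = 25)
v + 0*a(-10, -4) = 25 + 0*(-2) = 25 + 0 = 25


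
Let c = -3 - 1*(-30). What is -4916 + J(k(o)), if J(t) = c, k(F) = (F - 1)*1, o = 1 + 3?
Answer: -4889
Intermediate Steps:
c = 27 (c = -3 + 30 = 27)
o = 4
k(F) = -1 + F (k(F) = (-1 + F)*1 = -1 + F)
J(t) = 27
-4916 + J(k(o)) = -4916 + 27 = -4889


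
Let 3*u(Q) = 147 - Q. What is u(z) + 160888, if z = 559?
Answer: 482252/3 ≈ 1.6075e+5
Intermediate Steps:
u(Q) = 49 - Q/3 (u(Q) = (147 - Q)/3 = 49 - Q/3)
u(z) + 160888 = (49 - ⅓*559) + 160888 = (49 - 559/3) + 160888 = -412/3 + 160888 = 482252/3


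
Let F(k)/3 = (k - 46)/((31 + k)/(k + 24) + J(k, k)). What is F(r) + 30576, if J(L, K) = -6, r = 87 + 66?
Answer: 26788911/878 ≈ 30511.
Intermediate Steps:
r = 153
F(k) = 3*(-46 + k)/(-6 + (31 + k)/(24 + k)) (F(k) = 3*((k - 46)/((31 + k)/(k + 24) - 6)) = 3*((-46 + k)/((31 + k)/(24 + k) - 6)) = 3*((-46 + k)/(-6 + (31 + k)/(24 + k))) = 3*(-46 + k)/(-6 + (31 + k)/(24 + k)))
F(r) + 30576 = 3*(1104 - 1*153**2 + 22*153)/(113 + 5*153) + 30576 = 3*(1104 - 1*23409 + 3366)/(113 + 765) + 30576 = 3*(1104 - 23409 + 3366)/878 + 30576 = 3*(1/878)*(-18939) + 30576 = -56817/878 + 30576 = 26788911/878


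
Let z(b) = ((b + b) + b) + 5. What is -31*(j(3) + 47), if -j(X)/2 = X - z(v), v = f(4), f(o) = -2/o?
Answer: -1488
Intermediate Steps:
v = -½ (v = -2/4 = -2*¼ = -½ ≈ -0.50000)
z(b) = 5 + 3*b (z(b) = (2*b + b) + 5 = 3*b + 5 = 5 + 3*b)
j(X) = 7 - 2*X (j(X) = -2*(X - (5 + 3*(-½))) = -2*(X - (5 - 3/2)) = -2*(X - 1*7/2) = -2*(X - 7/2) = -2*(-7/2 + X) = 7 - 2*X)
-31*(j(3) + 47) = -31*((7 - 2*3) + 47) = -31*((7 - 6) + 47) = -31*(1 + 47) = -31*48 = -1488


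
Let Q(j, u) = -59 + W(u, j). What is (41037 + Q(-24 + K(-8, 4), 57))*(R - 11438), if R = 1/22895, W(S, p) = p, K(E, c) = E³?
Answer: -10590668229978/22895 ≈ -4.6258e+8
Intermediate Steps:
R = 1/22895 ≈ 4.3678e-5
Q(j, u) = -59 + j
(41037 + Q(-24 + K(-8, 4), 57))*(R - 11438) = (41037 + (-59 + (-24 + (-8)³)))*(1/22895 - 11438) = (41037 + (-59 + (-24 - 512)))*(-261873009/22895) = (41037 + (-59 - 536))*(-261873009/22895) = (41037 - 595)*(-261873009/22895) = 40442*(-261873009/22895) = -10590668229978/22895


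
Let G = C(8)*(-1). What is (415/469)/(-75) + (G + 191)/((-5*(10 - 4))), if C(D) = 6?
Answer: -28977/4690 ≈ -6.1785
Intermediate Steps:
G = -6 (G = 6*(-1) = -6)
(415/469)/(-75) + (G + 191)/((-5*(10 - 4))) = (415/469)/(-75) + (-6 + 191)/((-5*(10 - 4))) = (415*(1/469))*(-1/75) + 185/((-5*6)) = (415/469)*(-1/75) + 185/(-30) = -83/7035 + 185*(-1/30) = -83/7035 - 37/6 = -28977/4690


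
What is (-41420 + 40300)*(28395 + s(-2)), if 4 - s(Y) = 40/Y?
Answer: -31829280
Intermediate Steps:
s(Y) = 4 - 40/Y
(-41420 + 40300)*(28395 + s(-2)) = (-41420 + 40300)*(28395 + (4 - 40/(-2))) = -1120*(28395 + (4 - 40*(-½))) = -1120*(28395 + (4 + 20)) = -1120*(28395 + 24) = -1120*28419 = -31829280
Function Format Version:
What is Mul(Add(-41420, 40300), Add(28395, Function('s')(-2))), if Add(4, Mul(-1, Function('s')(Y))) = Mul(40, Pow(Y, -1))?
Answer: -31829280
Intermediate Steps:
Function('s')(Y) = Add(4, Mul(-40, Pow(Y, -1))) (Function('s')(Y) = Add(4, Mul(-1, Mul(40, Pow(Y, -1)))) = Add(4, Mul(-40, Pow(Y, -1))))
Mul(Add(-41420, 40300), Add(28395, Function('s')(-2))) = Mul(Add(-41420, 40300), Add(28395, Add(4, Mul(-40, Pow(-2, -1))))) = Mul(-1120, Add(28395, Add(4, Mul(-40, Rational(-1, 2))))) = Mul(-1120, Add(28395, Add(4, 20))) = Mul(-1120, Add(28395, 24)) = Mul(-1120, 28419) = -31829280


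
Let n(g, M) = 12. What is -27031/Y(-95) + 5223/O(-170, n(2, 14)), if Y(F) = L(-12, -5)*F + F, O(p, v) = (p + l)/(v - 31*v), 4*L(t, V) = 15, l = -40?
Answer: 113887048/12635 ≈ 9013.6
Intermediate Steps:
L(t, V) = 15/4 (L(t, V) = (1/4)*15 = 15/4)
O(p, v) = -(-40 + p)/(30*v) (O(p, v) = (p - 40)/(v - 31*v) = (-40 + p)/((-30*v)) = (-40 + p)*(-1/(30*v)) = -(-40 + p)/(30*v))
Y(F) = 19*F/4 (Y(F) = 15*F/4 + F = 19*F/4)
-27031/Y(-95) + 5223/O(-170, n(2, 14)) = -27031/((19/4)*(-95)) + 5223/(((1/30)*(40 - 1*(-170))/12)) = -27031/(-1805/4) + 5223/(((1/30)*(1/12)*(40 + 170))) = -27031*(-4/1805) + 5223/(((1/30)*(1/12)*210)) = 108124/1805 + 5223/(7/12) = 108124/1805 + 5223*(12/7) = 108124/1805 + 62676/7 = 113887048/12635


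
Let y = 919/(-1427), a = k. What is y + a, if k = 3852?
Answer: 5495885/1427 ≈ 3851.4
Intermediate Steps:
a = 3852
y = -919/1427 (y = 919*(-1/1427) = -919/1427 ≈ -0.64401)
y + a = -919/1427 + 3852 = 5495885/1427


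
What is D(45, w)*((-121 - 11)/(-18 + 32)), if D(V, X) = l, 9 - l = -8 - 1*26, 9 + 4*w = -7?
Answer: -2838/7 ≈ -405.43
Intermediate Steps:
w = -4 (w = -9/4 + (¼)*(-7) = -9/4 - 7/4 = -4)
l = 43 (l = 9 - (-8 - 1*26) = 9 - (-8 - 26) = 9 - 1*(-34) = 9 + 34 = 43)
D(V, X) = 43
D(45, w)*((-121 - 11)/(-18 + 32)) = 43*((-121 - 11)/(-18 + 32)) = 43*(-132/14) = 43*(-132*1/14) = 43*(-66/7) = -2838/7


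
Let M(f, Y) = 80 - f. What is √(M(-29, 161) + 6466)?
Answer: 5*√263 ≈ 81.086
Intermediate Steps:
√(M(-29, 161) + 6466) = √((80 - 1*(-29)) + 6466) = √((80 + 29) + 6466) = √(109 + 6466) = √6575 = 5*√263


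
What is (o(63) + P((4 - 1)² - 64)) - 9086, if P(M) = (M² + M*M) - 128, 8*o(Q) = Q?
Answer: -25249/8 ≈ -3156.1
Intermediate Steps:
o(Q) = Q/8
P(M) = -128 + 2*M² (P(M) = (M² + M²) - 128 = 2*M² - 128 = -128 + 2*M²)
(o(63) + P((4 - 1)² - 64)) - 9086 = ((⅛)*63 + (-128 + 2*((4 - 1)² - 64)²)) - 9086 = (63/8 + (-128 + 2*(3² - 64)²)) - 9086 = (63/8 + (-128 + 2*(9 - 64)²)) - 9086 = (63/8 + (-128 + 2*(-55)²)) - 9086 = (63/8 + (-128 + 2*3025)) - 9086 = (63/8 + (-128 + 6050)) - 9086 = (63/8 + 5922) - 9086 = 47439/8 - 9086 = -25249/8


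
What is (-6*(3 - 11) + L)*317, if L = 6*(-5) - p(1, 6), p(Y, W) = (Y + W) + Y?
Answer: 3170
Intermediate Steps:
p(Y, W) = W + 2*Y (p(Y, W) = (W + Y) + Y = W + 2*Y)
L = -38 (L = 6*(-5) - (6 + 2*1) = -30 - (6 + 2) = -30 - 1*8 = -30 - 8 = -38)
(-6*(3 - 11) + L)*317 = (-6*(3 - 11) - 38)*317 = (-6*(-8) - 38)*317 = (48 - 38)*317 = 10*317 = 3170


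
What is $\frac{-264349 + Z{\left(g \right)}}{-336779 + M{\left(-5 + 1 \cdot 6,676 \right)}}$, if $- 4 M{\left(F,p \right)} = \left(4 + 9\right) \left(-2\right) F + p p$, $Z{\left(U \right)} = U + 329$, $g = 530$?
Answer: $\frac{526980}{902033} \approx 0.58421$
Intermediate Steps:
$Z{\left(U \right)} = 329 + U$
$M{\left(F,p \right)} = - \frac{p^{2}}{4} + \frac{13 F}{2}$ ($M{\left(F,p \right)} = - \frac{\left(4 + 9\right) \left(-2\right) F + p p}{4} = - \frac{13 \left(-2\right) F + p^{2}}{4} = - \frac{- 26 F + p^{2}}{4} = - \frac{p^{2} - 26 F}{4} = - \frac{p^{2}}{4} + \frac{13 F}{2}$)
$\frac{-264349 + Z{\left(g \right)}}{-336779 + M{\left(-5 + 1 \cdot 6,676 \right)}} = \frac{-264349 + \left(329 + 530\right)}{-336779 + \left(- \frac{676^{2}}{4} + \frac{13 \left(-5 + 1 \cdot 6\right)}{2}\right)} = \frac{-264349 + 859}{-336779 + \left(\left(- \frac{1}{4}\right) 456976 + \frac{13 \left(-5 + 6\right)}{2}\right)} = - \frac{263490}{-336779 + \left(-114244 + \frac{13}{2} \cdot 1\right)} = - \frac{263490}{-336779 + \left(-114244 + \frac{13}{2}\right)} = - \frac{263490}{-336779 - \frac{228475}{2}} = - \frac{263490}{- \frac{902033}{2}} = \left(-263490\right) \left(- \frac{2}{902033}\right) = \frac{526980}{902033}$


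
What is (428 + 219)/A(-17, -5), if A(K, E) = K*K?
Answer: 647/289 ≈ 2.2388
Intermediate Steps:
A(K, E) = K²
(428 + 219)/A(-17, -5) = (428 + 219)/((-17)²) = 647/289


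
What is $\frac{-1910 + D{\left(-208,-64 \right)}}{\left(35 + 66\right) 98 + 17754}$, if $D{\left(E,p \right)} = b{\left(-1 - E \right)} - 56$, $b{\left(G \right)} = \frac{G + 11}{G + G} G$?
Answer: $- \frac{1857}{27652} \approx -0.067156$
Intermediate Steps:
$b{\left(G \right)} = \frac{11}{2} + \frac{G}{2}$ ($b{\left(G \right)} = \frac{11 + G}{2 G} G = \frac{11}{2} + \frac{G}{2}$)
$D{\left(E,p \right)} = -51 - \frac{E}{2}$ ($D{\left(E,p \right)} = \left(\frac{11}{2} + \frac{-1 - E}{2}\right) - 56 = \left(\frac{11}{2} - \left(\frac{1}{2} + \frac{E}{2}\right)\right) - 56 = \left(5 - \frac{E}{2}\right) - 56 = -51 - \frac{E}{2}$)
$\frac{-1910 + D{\left(-208,-64 \right)}}{\left(35 + 66\right) 98 + 17754} = \frac{-1910 - -53}{\left(35 + 66\right) 98 + 17754} = \frac{-1910 + \left(-51 + 104\right)}{101 \cdot 98 + 17754} = \frac{-1910 + 53}{9898 + 17754} = - \frac{1857}{27652}$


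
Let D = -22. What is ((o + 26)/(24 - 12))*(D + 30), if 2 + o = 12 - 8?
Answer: 56/3 ≈ 18.667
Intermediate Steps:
o = 2 (o = -2 + (12 - 8) = -2 + 4 = 2)
((o + 26)/(24 - 12))*(D + 30) = ((2 + 26)/(24 - 12))*(-22 + 30) = (28/12)*8 = (28*(1/12))*8 = (7/3)*8 = 56/3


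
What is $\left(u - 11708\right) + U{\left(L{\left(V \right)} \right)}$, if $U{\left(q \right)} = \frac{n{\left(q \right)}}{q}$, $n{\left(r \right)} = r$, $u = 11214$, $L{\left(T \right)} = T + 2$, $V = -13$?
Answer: $-493$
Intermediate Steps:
$L{\left(T \right)} = 2 + T$
$U{\left(q \right)} = 1$ ($U{\left(q \right)} = \frac{q}{q} = 1$)
$\left(u - 11708\right) + U{\left(L{\left(V \right)} \right)} = \left(11214 - 11708\right) + 1 = -494 + 1 = -493$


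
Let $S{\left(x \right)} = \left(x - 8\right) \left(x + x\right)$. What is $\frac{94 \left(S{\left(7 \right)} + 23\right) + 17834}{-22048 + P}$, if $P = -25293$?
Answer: $- \frac{18680}{47341} \approx -0.39458$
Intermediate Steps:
$S{\left(x \right)} = 2 x \left(-8 + x\right)$ ($S{\left(x \right)} = \left(-8 + x\right) 2 x = 2 x \left(-8 + x\right)$)
$\frac{94 \left(S{\left(7 \right)} + 23\right) + 17834}{-22048 + P} = \frac{94 \left(2 \cdot 7 \left(-8 + 7\right) + 23\right) + 17834}{-22048 - 25293} = \frac{94 \left(2 \cdot 7 \left(-1\right) + 23\right) + 17834}{-47341} = \left(94 \left(-14 + 23\right) + 17834\right) \left(- \frac{1}{47341}\right) = \left(94 \cdot 9 + 17834\right) \left(- \frac{1}{47341}\right) = \left(846 + 17834\right) \left(- \frac{1}{47341}\right) = 18680 \left(- \frac{1}{47341}\right) = - \frac{18680}{47341}$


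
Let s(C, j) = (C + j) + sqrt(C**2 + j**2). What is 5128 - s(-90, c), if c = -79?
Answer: 5297 - sqrt(14341) ≈ 5177.3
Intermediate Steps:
s(C, j) = C + j + sqrt(C**2 + j**2)
5128 - s(-90, c) = 5128 - (-90 - 79 + sqrt((-90)**2 + (-79)**2)) = 5128 - (-90 - 79 + sqrt(8100 + 6241)) = 5128 - (-90 - 79 + sqrt(14341)) = 5128 - (-169 + sqrt(14341)) = 5128 + (169 - sqrt(14341)) = 5297 - sqrt(14341)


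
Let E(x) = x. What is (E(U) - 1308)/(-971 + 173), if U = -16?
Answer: 662/399 ≈ 1.6591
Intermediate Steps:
(E(U) - 1308)/(-971 + 173) = (-16 - 1308)/(-971 + 173) = -1324/(-798) = -1324*(-1/798) = 662/399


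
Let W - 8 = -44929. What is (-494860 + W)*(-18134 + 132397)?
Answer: -61676996403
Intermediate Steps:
W = -44921 (W = 8 - 44929 = -44921)
(-494860 + W)*(-18134 + 132397) = (-494860 - 44921)*(-18134 + 132397) = -539781*114263 = -61676996403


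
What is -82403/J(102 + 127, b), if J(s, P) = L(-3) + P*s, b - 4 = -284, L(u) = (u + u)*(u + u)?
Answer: 82403/64084 ≈ 1.2859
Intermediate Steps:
L(u) = 4*u**2 (L(u) = (2*u)*(2*u) = 4*u**2)
b = -280 (b = 4 - 284 = -280)
J(s, P) = 36 + P*s (J(s, P) = 4*(-3)**2 + P*s = 4*9 + P*s = 36 + P*s)
-82403/J(102 + 127, b) = -82403/(36 - 280*(102 + 127)) = -82403/(36 - 280*229) = -82403/(36 - 64120) = -82403/(-64084) = -82403*(-1/64084) = 82403/64084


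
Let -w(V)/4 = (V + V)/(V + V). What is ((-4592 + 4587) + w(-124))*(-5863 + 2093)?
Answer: 33930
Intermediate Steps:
w(V) = -4 (w(V) = -4*(V + V)/(V + V) = -4*2*V/(2*V) = -4*2*V*1/(2*V) = -4*1 = -4)
((-4592 + 4587) + w(-124))*(-5863 + 2093) = ((-4592 + 4587) - 4)*(-5863 + 2093) = (-5 - 4)*(-3770) = -9*(-3770) = 33930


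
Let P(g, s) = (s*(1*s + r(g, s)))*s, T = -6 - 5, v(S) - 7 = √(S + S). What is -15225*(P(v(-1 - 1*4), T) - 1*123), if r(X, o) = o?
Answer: 42401625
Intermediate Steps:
v(S) = 7 + √2*√S (v(S) = 7 + √(S + S) = 7 + √(2*S) = 7 + √2*√S)
T = -11
P(g, s) = 2*s³ (P(g, s) = (s*(1*s + s))*s = (s*(s + s))*s = (s*(2*s))*s = (2*s²)*s = 2*s³)
-15225*(P(v(-1 - 1*4), T) - 1*123) = -15225*(2*(-11)³ - 1*123) = -15225*(2*(-1331) - 123) = -15225*(-2662 - 123) = -15225*(-2785) = 42401625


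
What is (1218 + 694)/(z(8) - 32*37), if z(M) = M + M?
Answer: -239/146 ≈ -1.6370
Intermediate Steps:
z(M) = 2*M
(1218 + 694)/(z(8) - 32*37) = (1218 + 694)/(2*8 - 32*37) = 1912/(16 - 1184) = 1912/(-1168) = 1912*(-1/1168) = -239/146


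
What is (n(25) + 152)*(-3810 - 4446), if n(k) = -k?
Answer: -1048512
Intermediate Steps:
(n(25) + 152)*(-3810 - 4446) = (-1*25 + 152)*(-3810 - 4446) = (-25 + 152)*(-8256) = 127*(-8256) = -1048512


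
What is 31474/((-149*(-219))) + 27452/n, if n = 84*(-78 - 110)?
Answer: -33229067/42942396 ≈ -0.77381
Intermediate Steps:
n = -15792 (n = 84*(-188) = -15792)
31474/((-149*(-219))) + 27452/n = 31474/((-149*(-219))) + 27452/(-15792) = 31474/32631 + 27452*(-1/15792) = 31474*(1/32631) - 6863/3948 = 31474/32631 - 6863/3948 = -33229067/42942396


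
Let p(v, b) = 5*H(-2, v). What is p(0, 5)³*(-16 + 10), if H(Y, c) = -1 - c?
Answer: 750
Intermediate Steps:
p(v, b) = -5 - 5*v (p(v, b) = 5*(-1 - v) = -5 - 5*v)
p(0, 5)³*(-16 + 10) = (-5 - 5*0)³*(-16 + 10) = (-5 + 0)³*(-6) = (-5)³*(-6) = -125*(-6) = 750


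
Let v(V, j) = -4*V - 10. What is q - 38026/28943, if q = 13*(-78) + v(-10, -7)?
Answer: -28517938/28943 ≈ -985.31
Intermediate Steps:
v(V, j) = -10 - 4*V
q = -984 (q = 13*(-78) + (-10 - 4*(-10)) = -1014 + (-10 + 40) = -1014 + 30 = -984)
q - 38026/28943 = -984 - 38026/28943 = -28517938/28943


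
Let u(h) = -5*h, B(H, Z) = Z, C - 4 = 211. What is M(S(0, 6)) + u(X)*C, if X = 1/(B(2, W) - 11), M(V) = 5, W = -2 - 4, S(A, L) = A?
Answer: 1160/17 ≈ 68.235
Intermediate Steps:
C = 215 (C = 4 + 211 = 215)
W = -6
X = -1/17 (X = 1/(-6 - 11) = 1/(-17) = -1/17 ≈ -0.058824)
M(S(0, 6)) + u(X)*C = 5 - 5*(-1/17)*215 = 5 + (5/17)*215 = 5 + 1075/17 = 1160/17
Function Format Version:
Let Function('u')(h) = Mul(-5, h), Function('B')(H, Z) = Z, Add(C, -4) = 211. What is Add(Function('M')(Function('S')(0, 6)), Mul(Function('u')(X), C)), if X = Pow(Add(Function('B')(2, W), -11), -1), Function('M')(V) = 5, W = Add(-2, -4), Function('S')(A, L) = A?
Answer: Rational(1160, 17) ≈ 68.235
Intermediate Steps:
C = 215 (C = Add(4, 211) = 215)
W = -6
X = Rational(-1, 17) (X = Pow(Add(-6, -11), -1) = Pow(-17, -1) = Rational(-1, 17) ≈ -0.058824)
Add(Function('M')(Function('S')(0, 6)), Mul(Function('u')(X), C)) = Add(5, Mul(Mul(-5, Rational(-1, 17)), 215)) = Add(5, Mul(Rational(5, 17), 215)) = Add(5, Rational(1075, 17)) = Rational(1160, 17)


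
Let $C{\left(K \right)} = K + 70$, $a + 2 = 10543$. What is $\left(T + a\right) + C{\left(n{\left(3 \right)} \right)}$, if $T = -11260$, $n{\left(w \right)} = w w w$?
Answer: $-622$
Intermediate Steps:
$a = 10541$ ($a = -2 + 10543 = 10541$)
$n{\left(w \right)} = w^{3}$ ($n{\left(w \right)} = w^{2} w = w^{3}$)
$C{\left(K \right)} = 70 + K$
$\left(T + a\right) + C{\left(n{\left(3 \right)} \right)} = \left(-11260 + 10541\right) + \left(70 + 3^{3}\right) = -719 + \left(70 + 27\right) = -719 + 97 = -622$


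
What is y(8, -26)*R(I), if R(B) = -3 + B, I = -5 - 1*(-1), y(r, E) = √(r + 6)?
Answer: -7*√14 ≈ -26.192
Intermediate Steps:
y(r, E) = √(6 + r)
I = -4 (I = -5 + 1 = -4)
y(8, -26)*R(I) = √(6 + 8)*(-3 - 4) = √14*(-7) = -7*√14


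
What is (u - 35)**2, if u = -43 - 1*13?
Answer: 8281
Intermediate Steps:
u = -56 (u = -43 - 13 = -56)
(u - 35)**2 = (-56 - 35)**2 = (-91)**2 = 8281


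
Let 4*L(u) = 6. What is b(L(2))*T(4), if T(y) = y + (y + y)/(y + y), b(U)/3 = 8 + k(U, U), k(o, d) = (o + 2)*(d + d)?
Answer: 555/2 ≈ 277.50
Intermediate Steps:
L(u) = 3/2 (L(u) = (1/4)*6 = 3/2)
k(o, d) = 2*d*(2 + o) (k(o, d) = (2 + o)*(2*d) = 2*d*(2 + o))
b(U) = 24 + 6*U*(2 + U) (b(U) = 3*(8 + 2*U*(2 + U)) = 24 + 6*U*(2 + U))
T(y) = 1 + y (T(y) = y + (2*y)/((2*y)) = y + (2*y)*(1/(2*y)) = y + 1 = 1 + y)
b(L(2))*T(4) = (24 + 6*(3/2)*(2 + 3/2))*(1 + 4) = (24 + 6*(3/2)*(7/2))*5 = (24 + 63/2)*5 = (111/2)*5 = 555/2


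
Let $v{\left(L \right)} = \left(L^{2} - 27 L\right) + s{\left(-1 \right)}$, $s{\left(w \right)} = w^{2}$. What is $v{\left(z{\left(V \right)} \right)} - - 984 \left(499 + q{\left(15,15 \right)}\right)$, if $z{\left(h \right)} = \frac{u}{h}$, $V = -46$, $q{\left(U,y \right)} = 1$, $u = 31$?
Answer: $\frac{1041113579}{2116} \approx 4.9202 \cdot 10^{5}$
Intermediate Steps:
$z{\left(h \right)} = \frac{31}{h}$
$v{\left(L \right)} = 1 + L^{2} - 27 L$ ($v{\left(L \right)} = \left(L^{2} - 27 L\right) + \left(-1\right)^{2} = \left(L^{2} - 27 L\right) + 1 = 1 + L^{2} - 27 L$)
$v{\left(z{\left(V \right)} \right)} - - 984 \left(499 + q{\left(15,15 \right)}\right) = \left(1 + \left(\frac{31}{-46}\right)^{2} - 27 \frac{31}{-46}\right) - - 984 \left(499 + 1\right) = \left(1 + \left(31 \left(- \frac{1}{46}\right)\right)^{2} - 27 \cdot 31 \left(- \frac{1}{46}\right)\right) - \left(-984\right) 500 = \left(1 + \left(- \frac{31}{46}\right)^{2} - - \frac{837}{46}\right) - -492000 = \left(1 + \frac{961}{2116} + \frac{837}{46}\right) + 492000 = \frac{41579}{2116} + 492000 = \frac{1041113579}{2116}$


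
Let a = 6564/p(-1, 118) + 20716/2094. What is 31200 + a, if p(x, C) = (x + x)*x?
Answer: 36113012/1047 ≈ 34492.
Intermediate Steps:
p(x, C) = 2*x**2 (p(x, C) = (2*x)*x = 2*x**2)
a = 3446612/1047 (a = 6564/((2*(-1)**2)) + 20716/2094 = 6564/((2*1)) + 20716*(1/2094) = 6564/2 + 10358/1047 = 6564*(1/2) + 10358/1047 = 3282 + 10358/1047 = 3446612/1047 ≈ 3291.9)
31200 + a = 31200 + 3446612/1047 = 36113012/1047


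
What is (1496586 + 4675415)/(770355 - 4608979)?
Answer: -6172001/3838624 ≈ -1.6079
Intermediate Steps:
(1496586 + 4675415)/(770355 - 4608979) = 6172001/(-3838624) = 6172001*(-1/3838624) = -6172001/3838624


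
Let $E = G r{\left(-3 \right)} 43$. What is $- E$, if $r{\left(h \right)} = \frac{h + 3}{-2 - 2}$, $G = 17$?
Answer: $0$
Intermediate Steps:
$r{\left(h \right)} = - \frac{3}{4} - \frac{h}{4}$ ($r{\left(h \right)} = \frac{3 + h}{-4} = \left(3 + h\right) \left(- \frac{1}{4}\right) = - \frac{3}{4} - \frac{h}{4}$)
$E = 0$ ($E = 17 \left(- \frac{3}{4} - - \frac{3}{4}\right) 43 = 17 \left(- \frac{3}{4} + \frac{3}{4}\right) 43 = 17 \cdot 0 \cdot 43 = 0 \cdot 43 = 0$)
$- E = \left(-1\right) 0 = 0$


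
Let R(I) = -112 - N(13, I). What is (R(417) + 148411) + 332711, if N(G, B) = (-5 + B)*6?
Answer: 478538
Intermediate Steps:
N(G, B) = -30 + 6*B
R(I) = -82 - 6*I (R(I) = -112 - (-30 + 6*I) = -112 + (30 - 6*I) = -82 - 6*I)
(R(417) + 148411) + 332711 = ((-82 - 6*417) + 148411) + 332711 = ((-82 - 2502) + 148411) + 332711 = (-2584 + 148411) + 332711 = 145827 + 332711 = 478538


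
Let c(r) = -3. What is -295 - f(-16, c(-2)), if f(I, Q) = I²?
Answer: -551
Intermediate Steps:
-295 - f(-16, c(-2)) = -295 - 1*(-16)² = -295 - 1*256 = -295 - 256 = -551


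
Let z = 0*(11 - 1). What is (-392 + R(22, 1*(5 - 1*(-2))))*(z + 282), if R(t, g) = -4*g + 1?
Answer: -118158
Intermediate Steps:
R(t, g) = 1 - 4*g
z = 0 (z = 0*10 = 0)
(-392 + R(22, 1*(5 - 1*(-2))))*(z + 282) = (-392 + (1 - 4*(5 - 1*(-2))))*(0 + 282) = (-392 + (1 - 4*(5 + 2)))*282 = (-392 + (1 - 4*7))*282 = (-392 + (1 - 28))*282 = (-392 - 27)*282 = -419*282 = -118158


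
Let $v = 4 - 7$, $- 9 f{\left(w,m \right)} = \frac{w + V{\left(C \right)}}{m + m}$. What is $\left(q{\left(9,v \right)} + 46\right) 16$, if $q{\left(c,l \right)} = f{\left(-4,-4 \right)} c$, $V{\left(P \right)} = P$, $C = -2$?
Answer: $724$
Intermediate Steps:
$f{\left(w,m \right)} = - \frac{-2 + w}{18 m}$ ($f{\left(w,m \right)} = - \frac{\left(w - 2\right) \frac{1}{m + m}}{9} = - \frac{\left(-2 + w\right) \frac{1}{2 m}}{9} = - \frac{\frac{1}{2} \frac{1}{m} \left(-2 + w\right)}{9} = - \frac{-2 + w}{18 m}$)
$v = -3$ ($v = 4 - 7 = -3$)
$q{\left(c,l \right)} = - \frac{c}{12}$ ($q{\left(c,l \right)} = \frac{2 - -4}{18 \left(-4\right)} c = \frac{1}{18} \left(- \frac{1}{4}\right) \left(2 + 4\right) c = \frac{1}{18} \left(- \frac{1}{4}\right) 6 c = - \frac{c}{12}$)
$\left(q{\left(9,v \right)} + 46\right) 16 = \left(\left(- \frac{1}{12}\right) 9 + 46\right) 16 = \left(- \frac{3}{4} + 46\right) 16 = \frac{181}{4} \cdot 16 = 724$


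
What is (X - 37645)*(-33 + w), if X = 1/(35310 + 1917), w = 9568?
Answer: -13362448297490/37227 ≈ -3.5895e+8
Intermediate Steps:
X = 1/37227 ≈ 2.6862e-5
(X - 37645)*(-33 + w) = (1/37227 - 37645)*(-33 + 9568) = -1401410414/37227*9535 = -13362448297490/37227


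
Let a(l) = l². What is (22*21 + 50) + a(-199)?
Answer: 40113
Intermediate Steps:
(22*21 + 50) + a(-199) = (22*21 + 50) + (-199)² = (462 + 50) + 39601 = 512 + 39601 = 40113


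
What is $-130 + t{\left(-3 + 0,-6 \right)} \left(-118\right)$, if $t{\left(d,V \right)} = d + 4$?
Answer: $-248$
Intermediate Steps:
$t{\left(d,V \right)} = 4 + d$
$-130 + t{\left(-3 + 0,-6 \right)} \left(-118\right) = -130 + \left(4 + \left(-3 + 0\right)\right) \left(-118\right) = -130 + \left(4 - 3\right) \left(-118\right) = -130 + 1 \left(-118\right) = -130 - 118 = -248$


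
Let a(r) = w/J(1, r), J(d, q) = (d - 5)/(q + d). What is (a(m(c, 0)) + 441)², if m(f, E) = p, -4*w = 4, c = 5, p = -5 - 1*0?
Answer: 193600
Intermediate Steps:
J(d, q) = (-5 + d)/(d + q)
p = -5 (p = -5 + 0 = -5)
w = -1 (w = -¼*4 = -1)
m(f, E) = -5
a(r) = ¼ + r/4 (a(r) = -1/((-5 + 1)/(1 + r)) = -1/(-4/(1 + r)) = -1/((-4/(1 + r))) = -(-¼ - r/4) = ¼ + r/4)
(a(m(c, 0)) + 441)² = ((¼ + (¼)*(-5)) + 441)² = ((¼ - 5/4) + 441)² = (-1 + 441)² = 440² = 193600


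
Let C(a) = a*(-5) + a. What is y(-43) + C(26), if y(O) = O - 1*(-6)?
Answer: -141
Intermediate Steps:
y(O) = 6 + O (y(O) = O + 6 = 6 + O)
C(a) = -4*a (C(a) = -5*a + a = -4*a)
y(-43) + C(26) = (6 - 43) - 4*26 = -37 - 104 = -141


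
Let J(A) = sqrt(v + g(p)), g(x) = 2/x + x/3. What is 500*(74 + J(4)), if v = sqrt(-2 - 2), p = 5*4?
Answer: 37000 + 50*sqrt(6090 + 1800*I)/3 ≈ 38315.0 + 190.19*I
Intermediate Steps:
p = 20
v = 2*I (v = sqrt(-4) = 2*I ≈ 2.0*I)
g(x) = 2/x + x/3 (g(x) = 2/x + x*(1/3) = 2/x + x/3)
J(A) = sqrt(203/30 + 2*I) (J(A) = sqrt(2*I + (2/20 + (1/3)*20)) = sqrt(2*I + (2*(1/20) + 20/3)) = sqrt(2*I + (1/10 + 20/3)) = sqrt(2*I + 203/30) = sqrt(203/30 + 2*I))
500*(74 + J(4)) = 500*(74 + sqrt(6090 + 1800*I)/30) = 37000 + 50*sqrt(6090 + 1800*I)/3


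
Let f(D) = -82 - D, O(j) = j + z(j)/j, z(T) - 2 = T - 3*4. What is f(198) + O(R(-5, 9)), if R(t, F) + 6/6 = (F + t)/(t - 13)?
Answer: -26932/99 ≈ -272.04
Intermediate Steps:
z(T) = -10 + T (z(T) = 2 + (T - 3*4) = 2 + (T - 12) = 2 + (-12 + T) = -10 + T)
R(t, F) = -1 + (F + t)/(-13 + t) (R(t, F) = -1 + (F + t)/(t - 13) = -1 + (F + t)/(-13 + t))
O(j) = j + (-10 + j)/j
f(198) + O(R(-5, 9)) = (-82 - 1*198) + (1 + (13 + 9)/(-13 - 5) - 10*(-13 - 5)/(13 + 9)) = (-82 - 198) + (1 + 22/(-18) - 10/(22/(-18))) = -280 + (1 - 1/18*22 - 10/((-1/18*22))) = -280 + (1 - 11/9 - 10/(-11/9)) = -280 + (1 - 11/9 - 10*(-9/11)) = -280 + (1 - 11/9 + 90/11) = -280 + 788/99 = -26932/99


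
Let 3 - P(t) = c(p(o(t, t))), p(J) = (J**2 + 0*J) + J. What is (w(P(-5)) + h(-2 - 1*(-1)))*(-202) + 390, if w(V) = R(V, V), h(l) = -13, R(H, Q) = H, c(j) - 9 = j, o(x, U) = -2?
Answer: 4632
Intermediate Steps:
p(J) = J + J**2 (p(J) = (J**2 + 0) + J = J**2 + J = J + J**2)
c(j) = 9 + j
P(t) = -8 (P(t) = 3 - (9 - 2*(1 - 2)) = 3 - (9 - 2*(-1)) = 3 - (9 + 2) = 3 - 1*11 = 3 - 11 = -8)
w(V) = V
(w(P(-5)) + h(-2 - 1*(-1)))*(-202) + 390 = (-8 - 13)*(-202) + 390 = -21*(-202) + 390 = 4242 + 390 = 4632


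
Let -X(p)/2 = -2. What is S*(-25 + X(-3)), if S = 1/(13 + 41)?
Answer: -7/18 ≈ -0.38889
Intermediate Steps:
X(p) = 4 (X(p) = -2*(-2) = 4)
S = 1/54 ≈ 0.018519
S*(-25 + X(-3)) = (-25 + 4)/54 = (1/54)*(-21) = -7/18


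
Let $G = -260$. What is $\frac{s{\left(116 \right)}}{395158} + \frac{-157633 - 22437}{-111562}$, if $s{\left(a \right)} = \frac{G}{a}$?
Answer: $\frac{93796349055}{58111540322} \approx 1.6141$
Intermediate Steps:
$s{\left(a \right)} = - \frac{260}{a}$
$\frac{s{\left(116 \right)}}{395158} + \frac{-157633 - 22437}{-111562} = \frac{\left(-260\right) \frac{1}{116}}{395158} + \frac{-157633 - 22437}{-111562} = \left(-260\right) \frac{1}{116} \cdot \frac{1}{395158} - - \frac{8185}{5071} = \left(- \frac{65}{29}\right) \frac{1}{395158} + \frac{8185}{5071} = - \frac{65}{11459582} + \frac{8185}{5071} = \frac{93796349055}{58111540322}$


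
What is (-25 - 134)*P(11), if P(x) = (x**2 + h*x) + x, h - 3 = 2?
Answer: -29733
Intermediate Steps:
h = 5 (h = 3 + 2 = 5)
P(x) = x**2 + 6*x (P(x) = (x**2 + 5*x) + x = x**2 + 6*x)
(-25 - 134)*P(11) = (-25 - 134)*(11*(6 + 11)) = -1749*17 = -159*187 = -29733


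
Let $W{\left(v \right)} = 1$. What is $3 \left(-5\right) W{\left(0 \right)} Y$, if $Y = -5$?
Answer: $75$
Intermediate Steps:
$3 \left(-5\right) W{\left(0 \right)} Y = 3 \left(-5\right) 1 \left(-5\right) = \left(-15\right) 1 \left(-5\right) = \left(-15\right) \left(-5\right) = 75$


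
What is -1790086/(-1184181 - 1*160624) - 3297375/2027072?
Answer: -805693178683/2726016560960 ≈ -0.29556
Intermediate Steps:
-1790086/(-1184181 - 1*160624) - 3297375/2027072 = -1790086/(-1184181 - 160624) - 3297375*1/2027072 = -1790086/(-1344805) - 3297375/2027072 = -1790086*(-1/1344805) - 3297375/2027072 = 1790086/1344805 - 3297375/2027072 = -805693178683/2726016560960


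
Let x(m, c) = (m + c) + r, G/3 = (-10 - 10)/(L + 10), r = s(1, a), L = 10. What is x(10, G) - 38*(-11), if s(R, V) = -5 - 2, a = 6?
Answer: 418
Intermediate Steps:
s(R, V) = -7
r = -7
G = -3 (G = 3*((-10 - 10)/(10 + 10)) = 3*(-20/20) = 3*(-20*1/20) = 3*(-1) = -3)
x(m, c) = -7 + c + m (x(m, c) = (m + c) - 7 = (c + m) - 7 = -7 + c + m)
x(10, G) - 38*(-11) = (-7 - 3 + 10) - 38*(-11) = 0 - 1*(-418) = 0 + 418 = 418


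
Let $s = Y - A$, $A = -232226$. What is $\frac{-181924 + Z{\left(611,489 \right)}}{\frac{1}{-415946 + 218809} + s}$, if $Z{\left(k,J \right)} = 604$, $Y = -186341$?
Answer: $- \frac{8936220210}{2261407811} \approx -3.9516$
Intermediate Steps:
$s = 45885$ ($s = -186341 - -232226 = -186341 + 232226 = 45885$)
$\frac{-181924 + Z{\left(611,489 \right)}}{\frac{1}{-415946 + 218809} + s} = \frac{-181924 + 604}{\frac{1}{-415946 + 218809} + 45885} = - \frac{181320}{\frac{1}{-197137} + 45885} = - \frac{181320}{- \frac{1}{197137} + 45885} = - \frac{181320}{\frac{9045631244}{197137}} = \left(-181320\right) \frac{197137}{9045631244} = - \frac{8936220210}{2261407811}$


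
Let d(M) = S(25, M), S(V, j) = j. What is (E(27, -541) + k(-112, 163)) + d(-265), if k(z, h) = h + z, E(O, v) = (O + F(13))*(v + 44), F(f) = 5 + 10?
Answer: -21088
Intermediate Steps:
F(f) = 15
d(M) = M
E(O, v) = (15 + O)*(44 + v) (E(O, v) = (O + 15)*(v + 44) = (15 + O)*(44 + v))
(E(27, -541) + k(-112, 163)) + d(-265) = ((660 + 15*(-541) + 44*27 + 27*(-541)) + (163 - 112)) - 265 = ((660 - 8115 + 1188 - 14607) + 51) - 265 = (-20874 + 51) - 265 = -20823 - 265 = -21088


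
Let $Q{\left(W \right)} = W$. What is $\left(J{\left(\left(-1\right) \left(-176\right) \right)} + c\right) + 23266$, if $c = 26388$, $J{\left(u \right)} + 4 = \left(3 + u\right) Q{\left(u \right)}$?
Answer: $81154$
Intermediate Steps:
$J{\left(u \right)} = -4 + u \left(3 + u\right)$ ($J{\left(u \right)} = -4 + \left(3 + u\right) u = -4 + u \left(3 + u\right)$)
$\left(J{\left(\left(-1\right) \left(-176\right) \right)} + c\right) + 23266 = \left(\left(-4 + \left(\left(-1\right) \left(-176\right)\right)^{2} + 3 \left(\left(-1\right) \left(-176\right)\right)\right) + 26388\right) + 23266 = \left(\left(-4 + 176^{2} + 3 \cdot 176\right) + 26388\right) + 23266 = \left(\left(-4 + 30976 + 528\right) + 26388\right) + 23266 = \left(31500 + 26388\right) + 23266 = 57888 + 23266 = 81154$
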